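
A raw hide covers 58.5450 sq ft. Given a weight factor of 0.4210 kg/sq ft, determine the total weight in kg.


Formula: Weight = area * weight_per_sqft
Substituting: Weight = 58.5450 * 0.4210
Result: 24.6474 kg


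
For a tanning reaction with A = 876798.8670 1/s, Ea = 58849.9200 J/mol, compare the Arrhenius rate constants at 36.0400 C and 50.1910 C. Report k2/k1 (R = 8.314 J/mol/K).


T1 = 36.0400 + 273.15 = 309.1900 K; T2 = 50.1910 + 273.15 = 323.3410 K
k1 = A * exp(-Ea/(R*T1)) = 876798.8670 * exp(-58849.9200/(8.314*309.1900)) = 1.0010e-04 1/s
k2 = A * exp(-Ea/(R*T2)) = 876798.8670 * exp(-58849.9200/(8.314*323.3410)) = 2.7262e-04 1/s
k2/k1 = 2.7262e-04 / 1.0010e-04 = 2.7235


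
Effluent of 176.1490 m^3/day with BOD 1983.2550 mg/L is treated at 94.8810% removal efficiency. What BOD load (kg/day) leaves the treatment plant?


Load_in = volume * conc / 1000 = 176.1490 * 1983.2550 / 1000 = 349.3484 kg/day
Removed = Load_in * eff / 100 = 349.3484 * 94.8810 / 100 = 331.4652 kg/day
Load_out = Load_in - Removed = 349.3484 - 331.4652 = 17.8831 kg/day


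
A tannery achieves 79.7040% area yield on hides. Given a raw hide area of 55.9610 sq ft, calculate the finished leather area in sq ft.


Formula: finished = raw * yield / 100
Substituting: finished = 55.9610 * 79.7040 / 100
Result: 44.6032 sq ft


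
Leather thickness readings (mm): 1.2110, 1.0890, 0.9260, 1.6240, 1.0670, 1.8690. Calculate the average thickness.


Formula: Average = sum / n
Substituting: Average = 7.7860 / 6
Result: 1.2977 mm


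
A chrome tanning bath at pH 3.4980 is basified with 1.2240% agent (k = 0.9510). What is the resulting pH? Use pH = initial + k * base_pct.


Formula: pH_final = pH_initial + k * base_pct
Substituting: pH_final = 3.4980 + 0.9510 * 1.2240
Result: 4.6620


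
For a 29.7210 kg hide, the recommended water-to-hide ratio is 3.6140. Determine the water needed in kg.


Formula: Water = hide_weight * ratio
Substituting: Water = 29.7210 * 3.6140
Result: 107.4117 kg


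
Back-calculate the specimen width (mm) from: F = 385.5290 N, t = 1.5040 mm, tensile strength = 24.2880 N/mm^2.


Formula: w = F / (TS * t)
Substituting: w = 385.5290 / (24.2880 * 1.5040)
Result: 10.5540 mm


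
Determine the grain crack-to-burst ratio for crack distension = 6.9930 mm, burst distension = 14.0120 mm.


Formula: Ratio = crack / burst
Substituting: Ratio = 6.9930 / 14.0120
Result: 0.4991


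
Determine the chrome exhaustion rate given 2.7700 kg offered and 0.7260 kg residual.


Formula: Uptake = (offered - residual) / offered * 100
Substituting: Uptake = (2.7700 - 0.7260) / 2.7700 * 100
Result: 73.7906 %


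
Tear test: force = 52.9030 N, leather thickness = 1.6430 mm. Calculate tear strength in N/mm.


Formula: Tear strength = force / thickness
Substituting: Tear strength = 52.9030 / 1.6430
Result: 32.1990 N/mm


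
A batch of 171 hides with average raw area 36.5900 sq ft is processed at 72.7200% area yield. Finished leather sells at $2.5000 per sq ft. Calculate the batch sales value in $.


Raw_total = N * avg_area = 171 * 36.5900 = 6256.8900 sq ft
Finished = Raw_total * yield / 100 = 6256.8900 * 72.7200 / 100 = 4550.0104 sq ft
Value = Finished * price = 4550.0104 * 2.5000 = 11375.0260 $


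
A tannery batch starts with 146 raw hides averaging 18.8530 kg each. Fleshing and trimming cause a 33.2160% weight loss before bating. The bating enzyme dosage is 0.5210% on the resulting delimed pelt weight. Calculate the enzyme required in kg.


Total_raw = N * avg_wt = 146 * 18.8530 = 2752.5380 kg
Substrate = Total_raw * (1 - loss/100) = 2752.5380 * (1 - 33.2160/100) = 1838.2550 kg
Enzyme = Substrate * pct / 100 = 1838.2550 * 0.5210 / 100 = 9.5773 kg


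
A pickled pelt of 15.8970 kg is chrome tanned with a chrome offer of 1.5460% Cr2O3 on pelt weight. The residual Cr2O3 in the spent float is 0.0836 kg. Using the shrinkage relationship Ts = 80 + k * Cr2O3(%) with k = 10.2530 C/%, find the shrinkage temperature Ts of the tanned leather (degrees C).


Offered = pelt * offer_pct / 100 = 15.8970 * 1.5460 / 100 = 0.2458 kg
Uptake = offered - residual = 0.2458 - 0.0836 = 0.1622 kg
Cr2O3% on pelt = uptake / pelt * 100 = 0.1622 / 15.8970 * 100 = 1.0201 %
Ts = 80 + k * Cr2O3% = 80 + 10.2530 * 1.0201 = 90.4592 C


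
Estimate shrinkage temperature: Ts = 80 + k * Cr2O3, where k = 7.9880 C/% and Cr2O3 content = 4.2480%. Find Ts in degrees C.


Formula: Ts = 80 + k * Cr2O3
Substituting: Ts = 80 + 7.9880 * 4.2480
Result: 113.9330 C


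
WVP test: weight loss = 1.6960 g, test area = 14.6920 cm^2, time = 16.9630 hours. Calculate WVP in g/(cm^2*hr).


Formula: WVP = loss / (area * time)
Substituting: WVP = 1.6960 / (14.6920 * 16.9630)
Result: 0.00680522 g/(cm^2*hr)


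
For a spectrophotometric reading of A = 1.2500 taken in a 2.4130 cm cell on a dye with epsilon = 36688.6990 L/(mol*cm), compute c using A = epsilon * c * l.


Formula: c = A / (epsilon * l)
Substituting: c = 1.2500 / (36688.6990 * 2.4130)
Result: 1.4120e-05 mol/L


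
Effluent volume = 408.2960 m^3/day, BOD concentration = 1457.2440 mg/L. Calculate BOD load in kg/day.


Formula: BOD_load = volume * conc / 1000
Substituting: BOD_load = 408.2960 * 1457.2440 / 1000
Result: 594.9869 kg/day


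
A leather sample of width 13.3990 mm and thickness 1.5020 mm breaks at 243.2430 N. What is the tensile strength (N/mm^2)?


Formula: TS = force / (width * thickness)
Substituting: TS = 243.2430 / (13.3990 * 1.5020)
Result: 12.0864 N/mm^2


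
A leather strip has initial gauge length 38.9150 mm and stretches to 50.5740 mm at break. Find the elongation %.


Formula: Elongation = (Lf - L0) / L0 * 100
Substituting: Elongation = (50.5740 - 38.9150) / 38.9150 * 100
Result: 29.9602 %


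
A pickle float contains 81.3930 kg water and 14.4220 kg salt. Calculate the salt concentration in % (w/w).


Formula: Conc = salt / (water + salt) * 100
Substituting: Conc = 14.4220 / (81.3930 + 14.4220) * 100
Result: 15.0519 %


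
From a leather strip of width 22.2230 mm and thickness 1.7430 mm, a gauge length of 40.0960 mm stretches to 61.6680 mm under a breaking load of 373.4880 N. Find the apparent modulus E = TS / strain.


TS = F / (w * t) = 373.4880 / (22.2230 * 1.7430) = 9.6422 N/mm^2
strain = (Lf - L0) / L0 = (61.6680 - 40.0960) / 40.0960 = 0.5380
E = TS / strain = 9.6422 / 0.5380 = 17.9220 N/mm^2


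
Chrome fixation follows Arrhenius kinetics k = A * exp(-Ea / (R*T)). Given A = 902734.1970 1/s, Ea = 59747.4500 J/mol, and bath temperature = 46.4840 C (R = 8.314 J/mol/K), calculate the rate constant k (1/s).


T_K = T_C + 273.15 = 46.4840 + 273.15 = 319.6340 K
exponent = -Ea / (R * T_K) = -59747.4500 / (8.314 * 319.6340) = -22.4831
k = A * exp(exponent) = 902734.1970 * exp(-22.4831) = 1.5533e-04 1/s


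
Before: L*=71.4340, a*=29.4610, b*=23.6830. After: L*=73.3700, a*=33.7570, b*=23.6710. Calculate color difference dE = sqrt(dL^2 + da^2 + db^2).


dL = 1.9360, da = 4.2960, db = -0.012
dE = sqrt(1.9360^2 + 4.2960^2 + (-0.012)^2) = 4.7121


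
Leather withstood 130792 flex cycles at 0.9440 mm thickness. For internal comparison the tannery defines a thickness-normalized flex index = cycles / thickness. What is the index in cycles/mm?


Formula: Index = cycles / thickness
Substituting: Index = 130792 / 0.9440
Result: 138550.8475 cycles/mm


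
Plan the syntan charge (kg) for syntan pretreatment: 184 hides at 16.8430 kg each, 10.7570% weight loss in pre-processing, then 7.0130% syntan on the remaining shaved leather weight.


Total_raw = N * avg_wt = 184 * 16.8430 = 3099.1120 kg
Substrate = Total_raw * (1 - loss/100) = 3099.1120 * (1 - 10.7570/100) = 2765.7405 kg
Syntan = Substrate * pct / 100 = 2765.7405 * 7.0130 / 100 = 193.9614 kg


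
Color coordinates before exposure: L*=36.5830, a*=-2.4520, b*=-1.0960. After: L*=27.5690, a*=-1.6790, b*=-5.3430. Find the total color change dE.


dL = -9.0140, da = 0.7730, db = -4.2470
dE = sqrt((-9.0140)^2 + 0.7730^2 + (-4.2470)^2) = 9.9943


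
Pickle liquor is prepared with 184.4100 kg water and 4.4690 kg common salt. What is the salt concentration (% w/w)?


Formula: Conc = salt / (water + salt) * 100
Substituting: Conc = 4.4690 / (184.4100 + 4.4690) * 100
Result: 2.3661 %


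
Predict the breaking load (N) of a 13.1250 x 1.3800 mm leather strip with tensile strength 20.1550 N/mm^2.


Formula: F = TS * w * t
Substituting: F = 20.1550 * 13.1250 * 1.3800
Result: 365.0574 N


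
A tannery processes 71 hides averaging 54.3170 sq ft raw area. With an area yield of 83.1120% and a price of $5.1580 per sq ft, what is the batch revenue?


Raw_total = N * avg_area = 71 * 54.3170 = 3856.5070 sq ft
Finished = Raw_total * yield / 100 = 3856.5070 * 83.1120 / 100 = 3205.2201 sq ft
Value = Finished * price = 3205.2201 * 5.1580 = 16532.5253 $


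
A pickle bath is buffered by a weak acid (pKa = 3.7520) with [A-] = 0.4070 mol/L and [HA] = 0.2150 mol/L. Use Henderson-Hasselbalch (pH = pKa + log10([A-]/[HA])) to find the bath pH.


ratio = [A-] / [HA] = 0.4070 / 0.2150 = 1.8930
log10(ratio) = 0.2772
pH = pKa + log10(ratio) = 3.7520 + 0.2772 = 4.0292


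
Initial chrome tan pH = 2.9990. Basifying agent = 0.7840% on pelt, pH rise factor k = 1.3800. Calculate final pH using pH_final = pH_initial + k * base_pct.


Formula: pH_final = pH_initial + k * base_pct
Substituting: pH_final = 2.9990 + 1.3800 * 0.7840
Result: 4.0809


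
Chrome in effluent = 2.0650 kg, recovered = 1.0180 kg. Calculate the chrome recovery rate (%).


Formula: Recovery = recovered / input * 100
Substituting: Recovery = 1.0180 / 2.0650 * 100
Result: 49.2978 %


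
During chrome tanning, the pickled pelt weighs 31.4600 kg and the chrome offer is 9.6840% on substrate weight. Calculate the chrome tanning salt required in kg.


Formula: Chrome = substrate * pct / 100
Substituting: Chrome = 31.4600 * 9.6840 / 100
Result: 3.0466 kg


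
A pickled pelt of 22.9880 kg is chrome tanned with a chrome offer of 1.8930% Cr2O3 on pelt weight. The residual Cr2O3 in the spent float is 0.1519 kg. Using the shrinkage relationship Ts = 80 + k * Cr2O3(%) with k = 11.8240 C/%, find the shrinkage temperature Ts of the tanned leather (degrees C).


Offered = pelt * offer_pct / 100 = 22.9880 * 1.8930 / 100 = 0.4352 kg
Uptake = offered - residual = 0.4352 - 0.1519 = 0.2833 kg
Cr2O3% on pelt = uptake / pelt * 100 = 0.2833 / 22.9880 * 100 = 1.2322 %
Ts = 80 + k * Cr2O3% = 80 + 11.8240 * 1.2322 = 94.5698 C


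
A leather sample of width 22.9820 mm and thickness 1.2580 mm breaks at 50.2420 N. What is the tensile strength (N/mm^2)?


Formula: TS = force / (width * thickness)
Substituting: TS = 50.2420 / (22.9820 * 1.2580)
Result: 1.7378 N/mm^2


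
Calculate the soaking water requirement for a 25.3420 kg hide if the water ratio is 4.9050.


Formula: Water = hide_weight * ratio
Substituting: Water = 25.3420 * 4.9050
Result: 124.3025 kg


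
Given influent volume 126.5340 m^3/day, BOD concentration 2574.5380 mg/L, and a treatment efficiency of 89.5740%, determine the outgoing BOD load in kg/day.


Load_in = volume * conc / 1000 = 126.5340 * 2574.5380 / 1000 = 325.7666 kg/day
Removed = Load_in * eff / 100 = 325.7666 * 89.5740 / 100 = 291.8022 kg/day
Load_out = Load_in - Removed = 325.7666 - 291.8022 = 33.9644 kg/day


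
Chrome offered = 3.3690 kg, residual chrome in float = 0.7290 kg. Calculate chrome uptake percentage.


Formula: Uptake = (offered - residual) / offered * 100
Substituting: Uptake = (3.3690 - 0.7290) / 3.3690 * 100
Result: 78.3615 %


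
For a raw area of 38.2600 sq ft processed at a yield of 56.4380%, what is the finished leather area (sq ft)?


Formula: finished = raw * yield / 100
Substituting: finished = 38.2600 * 56.4380 / 100
Result: 21.5932 sq ft


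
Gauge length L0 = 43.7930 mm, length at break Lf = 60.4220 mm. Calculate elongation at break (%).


Formula: Elongation = (Lf - L0) / L0 * 100
Substituting: Elongation = (60.4220 - 43.7930) / 43.7930 * 100
Result: 37.9718 %


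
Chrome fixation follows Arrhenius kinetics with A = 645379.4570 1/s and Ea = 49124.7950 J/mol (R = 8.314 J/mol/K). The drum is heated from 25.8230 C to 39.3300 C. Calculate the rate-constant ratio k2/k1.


T1 = 25.8230 + 273.15 = 298.9730 K; T2 = 39.3300 + 273.15 = 312.4800 K
k1 = A * exp(-Ea/(R*T1)) = 645379.4570 * exp(-49124.7950/(8.314*298.9730)) = 0.00168553 1/s
k2 = A * exp(-Ea/(R*T2)) = 645379.4570 * exp(-49124.7950/(8.314*312.4800)) = 0.00396043 1/s
k2/k1 = 0.00396043 / 0.00168553 = 2.3497


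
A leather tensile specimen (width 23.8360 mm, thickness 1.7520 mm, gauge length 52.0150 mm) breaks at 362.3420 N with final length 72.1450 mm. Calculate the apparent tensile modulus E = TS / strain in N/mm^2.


TS = F / (w * t) = 362.3420 / (23.8360 * 1.7520) = 8.6766 N/mm^2
strain = (Lf - L0) / L0 = (72.1450 - 52.0150) / 52.0150 = 0.3870
E = TS / strain = 8.6766 / 0.3870 = 22.4200 N/mm^2


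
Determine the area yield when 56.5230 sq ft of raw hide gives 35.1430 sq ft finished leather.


Formula: Yield = finished / raw * 100
Substituting: Yield = 35.1430 / 56.5230 * 100
Result: 62.1747 %


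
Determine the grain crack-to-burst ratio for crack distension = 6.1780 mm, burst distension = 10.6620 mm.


Formula: Ratio = crack / burst
Substituting: Ratio = 6.1780 / 10.6620
Result: 0.5794


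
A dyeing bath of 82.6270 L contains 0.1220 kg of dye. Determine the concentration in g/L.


Formula: Conc = dye_mass(kg) / volume(L) * 1000
Substituting: Conc = 0.1220 / 82.6270 * 1000
Result: 1.4765 g/L


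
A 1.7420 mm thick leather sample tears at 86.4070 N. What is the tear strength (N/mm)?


Formula: Tear strength = force / thickness
Substituting: Tear strength = 86.4070 / 1.7420
Result: 49.6022 N/mm


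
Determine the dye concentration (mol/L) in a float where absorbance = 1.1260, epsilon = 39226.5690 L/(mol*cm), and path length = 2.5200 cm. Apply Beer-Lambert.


Formula: c = A / (epsilon * l)
Substituting: c = 1.1260 / (39226.5690 * 2.5200)
Result: 1.1391e-05 mol/L


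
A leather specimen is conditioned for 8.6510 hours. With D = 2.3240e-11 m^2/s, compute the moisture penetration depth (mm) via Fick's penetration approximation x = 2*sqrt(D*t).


t = 8.6510 hr * 3600 = 31143.6000 s
D * t = 2.3240e-11 * 31143.6000 = 7.2378e-07
x = 2 * sqrt(D*t) = 2 * sqrt(7.2378e-07) = 0.0017015 m = 1.7015 mm


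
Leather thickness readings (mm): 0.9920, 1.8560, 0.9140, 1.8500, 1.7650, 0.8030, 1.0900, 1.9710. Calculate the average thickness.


Formula: Average = sum / n
Substituting: Average = 11.2410 / 8
Result: 1.4051 mm


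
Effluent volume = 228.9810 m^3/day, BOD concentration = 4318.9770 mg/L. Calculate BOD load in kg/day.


Formula: BOD_load = volume * conc / 1000
Substituting: BOD_load = 228.9810 * 4318.9770 / 1000
Result: 988.9637 kg/day


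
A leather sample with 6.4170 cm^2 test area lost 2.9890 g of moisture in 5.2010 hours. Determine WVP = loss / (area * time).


Formula: WVP = loss / (area * time)
Substituting: WVP = 2.9890 / (6.4170 * 5.2010)
Result: 0.0895585 g/(cm^2*hr)


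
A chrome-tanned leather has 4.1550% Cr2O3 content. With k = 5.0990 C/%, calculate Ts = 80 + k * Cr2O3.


Formula: Ts = 80 + k * Cr2O3
Substituting: Ts = 80 + 5.0990 * 4.1550
Result: 101.1863 C


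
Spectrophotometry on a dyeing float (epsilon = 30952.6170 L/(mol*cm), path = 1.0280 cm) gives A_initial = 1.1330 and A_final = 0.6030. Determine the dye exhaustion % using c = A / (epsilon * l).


c_initial = A_i / (epsilon * l) = 1.1330 / (30952.6170 * 1.0280) = 3.5607e-05 mol/L
c_final = A_f / (epsilon * l) = 0.6030 / (30952.6170 * 1.0280) = 1.8951e-05 mol/L
Exhaustion = (c_initial - c_final) / c_initial * 100 = (3.5607e-05 - 1.8951e-05) / 3.5607e-05 * 100 = 46.7785 %


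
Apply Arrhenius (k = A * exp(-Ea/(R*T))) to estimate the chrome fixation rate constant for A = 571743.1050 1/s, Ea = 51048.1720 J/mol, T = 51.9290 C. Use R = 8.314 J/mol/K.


T_K = T_C + 273.15 = 51.9290 + 273.15 = 325.0790 K
exponent = -Ea / (R * T_K) = -51048.1720 / (8.314 * 325.0790) = -18.8878
k = A * exp(exponent) = 571743.1050 * exp(-18.8878) = 0.00358373 1/s


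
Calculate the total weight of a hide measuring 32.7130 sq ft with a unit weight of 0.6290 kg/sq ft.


Formula: Weight = area * weight_per_sqft
Substituting: Weight = 32.7130 * 0.6290
Result: 20.5765 kg


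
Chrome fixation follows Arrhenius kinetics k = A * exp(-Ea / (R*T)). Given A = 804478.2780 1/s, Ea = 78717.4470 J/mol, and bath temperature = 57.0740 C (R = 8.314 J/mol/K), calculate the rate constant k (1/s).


T_K = T_C + 273.15 = 57.0740 + 273.15 = 330.2240 K
exponent = -Ea / (R * T_K) = -78717.4470 / (8.314 * 330.2240) = -28.6716
k = A * exp(exponent) = 804478.2780 * exp(-28.6716) = 2.8417e-07 1/s


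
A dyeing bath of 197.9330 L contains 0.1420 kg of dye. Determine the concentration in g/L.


Formula: Conc = dye_mass(kg) / volume(L) * 1000
Substituting: Conc = 0.1420 / 197.9330 * 1000
Result: 0.7174 g/L


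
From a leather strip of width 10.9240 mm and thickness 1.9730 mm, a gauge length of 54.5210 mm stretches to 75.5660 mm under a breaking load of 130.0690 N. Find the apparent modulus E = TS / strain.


TS = F / (w * t) = 130.0690 / (10.9240 * 1.9730) = 6.0348 N/mm^2
strain = (Lf - L0) / L0 = (75.5660 - 54.5210) / 54.5210 = 0.3860
E = TS / strain = 6.0348 / 0.3860 = 15.6344 N/mm^2


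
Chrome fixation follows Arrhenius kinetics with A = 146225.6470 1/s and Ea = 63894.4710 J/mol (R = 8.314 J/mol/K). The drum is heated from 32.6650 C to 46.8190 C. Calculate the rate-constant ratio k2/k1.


T1 = 32.6650 + 273.15 = 305.8150 K; T2 = 46.8190 + 273.15 = 319.9690 K
k1 = A * exp(-Ea/(R*T1)) = 146225.6470 * exp(-63894.4710/(8.314*305.8150)) = 1.7830e-06 1/s
k2 = A * exp(-Ea/(R*T2)) = 146225.6470 * exp(-63894.4710/(8.314*319.9690)) = 5.4192e-06 1/s
k2/k1 = 5.4192e-06 / 1.7830e-06 = 3.0394


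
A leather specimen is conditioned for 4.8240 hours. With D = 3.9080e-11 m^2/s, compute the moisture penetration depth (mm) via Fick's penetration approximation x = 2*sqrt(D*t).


t = 4.8240 hr * 3600 = 17366.4000 s
D * t = 3.9080e-11 * 17366.4000 = 6.7868e-07
x = 2 * sqrt(D*t) = 2 * sqrt(6.7868e-07) = 0.00164764 m = 1.6476 mm


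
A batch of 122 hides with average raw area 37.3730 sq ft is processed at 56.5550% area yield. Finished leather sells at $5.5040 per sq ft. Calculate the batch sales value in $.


Raw_total = N * avg_area = 122 * 37.3730 = 4559.5060 sq ft
Finished = Raw_total * yield / 100 = 4559.5060 * 56.5550 / 100 = 2578.6286 sq ft
Value = Finished * price = 2578.6286 * 5.5040 = 14192.7719 $


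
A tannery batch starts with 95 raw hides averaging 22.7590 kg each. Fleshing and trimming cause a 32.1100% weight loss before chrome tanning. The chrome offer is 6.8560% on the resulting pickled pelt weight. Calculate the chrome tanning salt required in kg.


Total_raw = N * avg_wt = 95 * 22.7590 = 2162.1050 kg
Substrate = Total_raw * (1 - loss/100) = 2162.1050 * (1 - 32.1100/100) = 1467.8531 kg
Chrome = Substrate * pct / 100 = 1467.8531 * 6.8560 / 100 = 100.6360 kg


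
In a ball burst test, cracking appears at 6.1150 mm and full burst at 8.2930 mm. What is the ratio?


Formula: Ratio = crack / burst
Substituting: Ratio = 6.1150 / 8.2930
Result: 0.7374


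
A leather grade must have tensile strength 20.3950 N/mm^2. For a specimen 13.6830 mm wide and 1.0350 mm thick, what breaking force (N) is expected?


Formula: F = TS * w * t
Substituting: F = 20.3950 * 13.6830 * 1.0350
Result: 288.8321 N


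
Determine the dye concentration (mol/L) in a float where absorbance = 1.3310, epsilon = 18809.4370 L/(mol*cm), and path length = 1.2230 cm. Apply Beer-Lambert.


Formula: c = A / (epsilon * l)
Substituting: c = 1.3310 / (18809.4370 * 1.2230)
Result: 5.7860e-05 mol/L


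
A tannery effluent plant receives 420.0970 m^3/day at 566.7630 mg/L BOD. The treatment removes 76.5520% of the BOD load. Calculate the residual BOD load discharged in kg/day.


Load_in = volume * conc / 1000 = 420.0970 * 566.7630 / 1000 = 238.0954 kg/day
Removed = Load_in * eff / 100 = 238.0954 * 76.5520 / 100 = 182.2668 kg/day
Load_out = Load_in - Removed = 238.0954 - 182.2668 = 55.8286 kg/day


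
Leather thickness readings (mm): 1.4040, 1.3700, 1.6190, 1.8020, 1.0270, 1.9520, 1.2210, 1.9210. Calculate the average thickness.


Formula: Average = sum / n
Substituting: Average = 12.3160 / 8
Result: 1.5395 mm


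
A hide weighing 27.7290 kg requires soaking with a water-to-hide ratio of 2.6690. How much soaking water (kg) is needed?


Formula: Water = hide_weight * ratio
Substituting: Water = 27.7290 * 2.6690
Result: 74.0087 kg


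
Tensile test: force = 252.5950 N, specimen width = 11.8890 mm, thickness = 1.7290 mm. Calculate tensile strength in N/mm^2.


Formula: TS = force / (width * thickness)
Substituting: TS = 252.5950 / (11.8890 * 1.7290)
Result: 12.2881 N/mm^2


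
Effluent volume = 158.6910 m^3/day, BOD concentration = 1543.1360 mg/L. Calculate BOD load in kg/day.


Formula: BOD_load = volume * conc / 1000
Substituting: BOD_load = 158.6910 * 1543.1360 / 1000
Result: 244.8818 kg/day


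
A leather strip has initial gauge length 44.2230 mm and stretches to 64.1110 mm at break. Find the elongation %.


Formula: Elongation = (Lf - L0) / L0 * 100
Substituting: Elongation = (64.1110 - 44.2230) / 44.2230 * 100
Result: 44.9721 %


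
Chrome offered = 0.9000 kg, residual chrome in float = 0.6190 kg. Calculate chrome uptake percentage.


Formula: Uptake = (offered - residual) / offered * 100
Substituting: Uptake = (0.9000 - 0.6190) / 0.9000 * 100
Result: 31.2222 %


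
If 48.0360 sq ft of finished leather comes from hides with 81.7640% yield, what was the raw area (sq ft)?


Formula: raw = finished * 100 / yield
Substituting: raw = 48.0360 * 100 / 81.7640
Result: 58.7496 sq ft


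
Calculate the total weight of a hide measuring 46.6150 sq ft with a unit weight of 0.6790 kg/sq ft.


Formula: Weight = area * weight_per_sqft
Substituting: Weight = 46.6150 * 0.6790
Result: 31.6516 kg


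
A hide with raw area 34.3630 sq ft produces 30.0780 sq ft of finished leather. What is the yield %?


Formula: Yield = finished / raw * 100
Substituting: Yield = 30.0780 / 34.3630 * 100
Result: 87.5302 %


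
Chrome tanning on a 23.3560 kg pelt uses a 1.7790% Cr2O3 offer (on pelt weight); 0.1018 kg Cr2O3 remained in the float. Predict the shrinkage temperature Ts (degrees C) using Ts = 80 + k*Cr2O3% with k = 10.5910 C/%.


Offered = pelt * offer_pct / 100 = 23.3560 * 1.7790 / 100 = 0.4155 kg
Uptake = offered - residual = 0.4155 - 0.1018 = 0.3137 kg
Cr2O3% on pelt = uptake / pelt * 100 = 0.3137 / 23.3560 * 100 = 1.3431 %
Ts = 80 + k * Cr2O3% = 80 + 10.5910 * 1.3431 = 94.2252 C


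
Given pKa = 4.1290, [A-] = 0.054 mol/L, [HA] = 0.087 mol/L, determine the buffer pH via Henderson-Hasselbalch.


ratio = [A-] / [HA] = 0.054 / 0.087 = 0.6207
log10(ratio) = -0.2071
pH = pKa + log10(ratio) = 4.1290 - 0.2071 = 3.9219


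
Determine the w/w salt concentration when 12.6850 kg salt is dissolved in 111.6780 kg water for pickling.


Formula: Conc = salt / (water + salt) * 100
Substituting: Conc = 12.6850 / (111.6780 + 12.6850) * 100
Result: 10.2000 %


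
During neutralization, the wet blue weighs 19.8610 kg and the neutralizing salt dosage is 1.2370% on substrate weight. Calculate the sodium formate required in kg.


Formula: Neutralizer = substrate * pct / 100
Substituting: Neutralizer = 19.8610 * 1.2370 / 100
Result: 0.2457 kg


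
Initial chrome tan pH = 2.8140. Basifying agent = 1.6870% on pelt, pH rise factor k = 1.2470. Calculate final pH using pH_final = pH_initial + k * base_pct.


Formula: pH_final = pH_initial + k * base_pct
Substituting: pH_final = 2.8140 + 1.2470 * 1.6870
Result: 4.9177


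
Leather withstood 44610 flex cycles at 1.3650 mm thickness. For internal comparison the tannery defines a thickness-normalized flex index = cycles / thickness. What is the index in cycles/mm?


Formula: Index = cycles / thickness
Substituting: Index = 44610 / 1.3650
Result: 32681.3187 cycles/mm


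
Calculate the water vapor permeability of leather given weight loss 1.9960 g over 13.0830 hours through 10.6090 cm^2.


Formula: WVP = loss / (area * time)
Substituting: WVP = 1.9960 / (10.6090 * 13.0830)
Result: 0.0143807 g/(cm^2*hr)


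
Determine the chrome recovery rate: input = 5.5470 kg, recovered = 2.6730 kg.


Formula: Recovery = recovered / input * 100
Substituting: Recovery = 2.6730 / 5.5470 * 100
Result: 48.1882 %


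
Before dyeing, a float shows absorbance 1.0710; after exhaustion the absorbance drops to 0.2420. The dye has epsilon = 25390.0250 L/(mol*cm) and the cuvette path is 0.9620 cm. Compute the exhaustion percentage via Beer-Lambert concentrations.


c_initial = A_i / (epsilon * l) = 1.0710 / (25390.0250 * 0.9620) = 4.3848e-05 mol/L
c_final = A_f / (epsilon * l) = 0.2420 / (25390.0250 * 0.9620) = 9.9078e-06 mol/L
Exhaustion = (c_initial - c_final) / c_initial * 100 = (4.3848e-05 - 9.9078e-06) / 4.3848e-05 * 100 = 77.4043 %


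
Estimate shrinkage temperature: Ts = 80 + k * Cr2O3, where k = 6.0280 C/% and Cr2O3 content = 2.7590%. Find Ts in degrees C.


Formula: Ts = 80 + k * Cr2O3
Substituting: Ts = 80 + 6.0280 * 2.7590
Result: 96.6313 C


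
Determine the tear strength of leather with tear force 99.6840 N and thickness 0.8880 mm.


Formula: Tear strength = force / thickness
Substituting: Tear strength = 99.6840 / 0.8880
Result: 112.2568 N/mm


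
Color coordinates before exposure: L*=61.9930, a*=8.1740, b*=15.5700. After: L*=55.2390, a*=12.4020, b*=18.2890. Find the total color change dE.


dL = -6.7540, da = 4.2280, db = 2.7190
dE = sqrt((-6.7540)^2 + 4.2280^2 + 2.7190^2) = 8.4194


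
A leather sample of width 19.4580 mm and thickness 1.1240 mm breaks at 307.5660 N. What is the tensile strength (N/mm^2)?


Formula: TS = force / (width * thickness)
Substituting: TS = 307.5660 / (19.4580 * 1.1240)
Result: 14.0629 N/mm^2


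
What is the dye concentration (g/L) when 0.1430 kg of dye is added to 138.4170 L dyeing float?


Formula: Conc = dye_mass(kg) / volume(L) * 1000
Substituting: Conc = 0.1430 / 138.4170 * 1000
Result: 1.0331 g/L


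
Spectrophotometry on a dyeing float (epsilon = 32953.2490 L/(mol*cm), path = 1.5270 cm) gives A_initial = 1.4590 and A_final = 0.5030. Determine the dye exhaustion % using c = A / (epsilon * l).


c_initial = A_i / (epsilon * l) = 1.4590 / (32953.2490 * 1.5270) = 2.8995e-05 mol/L
c_final = A_f / (epsilon * l) = 0.5030 / (32953.2490 * 1.5270) = 9.9961e-06 mol/L
Exhaustion = (c_initial - c_final) / c_initial * 100 = (2.8995e-05 - 9.9961e-06) / 2.8995e-05 * 100 = 65.5243 %


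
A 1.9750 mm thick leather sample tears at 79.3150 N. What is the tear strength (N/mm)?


Formula: Tear strength = force / thickness
Substituting: Tear strength = 79.3150 / 1.9750
Result: 40.1595 N/mm


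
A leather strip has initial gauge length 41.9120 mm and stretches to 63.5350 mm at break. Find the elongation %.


Formula: Elongation = (Lf - L0) / L0 * 100
Substituting: Elongation = (63.5350 - 41.9120) / 41.9120 * 100
Result: 51.5914 %


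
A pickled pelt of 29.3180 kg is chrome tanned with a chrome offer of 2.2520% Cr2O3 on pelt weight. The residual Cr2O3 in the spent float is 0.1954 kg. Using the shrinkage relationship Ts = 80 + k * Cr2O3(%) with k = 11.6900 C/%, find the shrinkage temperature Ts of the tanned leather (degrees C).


Offered = pelt * offer_pct / 100 = 29.3180 * 2.2520 / 100 = 0.6602 kg
Uptake = offered - residual = 0.6602 - 0.1954 = 0.4648 kg
Cr2O3% on pelt = uptake / pelt * 100 = 0.4648 / 29.3180 * 100 = 1.5855 %
Ts = 80 + k * Cr2O3% = 80 + 11.6900 * 1.5855 = 98.5347 C


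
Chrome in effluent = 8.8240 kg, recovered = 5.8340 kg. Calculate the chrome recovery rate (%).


Formula: Recovery = recovered / input * 100
Substituting: Recovery = 5.8340 / 8.8240 * 100
Result: 66.1151 %


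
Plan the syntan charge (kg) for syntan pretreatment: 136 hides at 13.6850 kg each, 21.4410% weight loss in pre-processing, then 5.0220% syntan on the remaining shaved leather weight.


Total_raw = N * avg_wt = 136 * 13.6850 = 1861.1600 kg
Substrate = Total_raw * (1 - loss/100) = 1861.1600 * (1 - 21.4410/100) = 1462.1087 kg
Syntan = Substrate * pct / 100 = 1462.1087 * 5.0220 / 100 = 73.4271 kg


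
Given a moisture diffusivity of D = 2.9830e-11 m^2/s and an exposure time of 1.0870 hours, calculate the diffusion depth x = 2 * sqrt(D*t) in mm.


t = 1.0870 hr * 3600 = 3913.2000 s
D * t = 2.9830e-11 * 3913.2000 = 1.1673e-07
x = 2 * sqrt(D*t) = 2 * sqrt(1.1673e-07) = 6.8332e-04 m = 0.6833 mm


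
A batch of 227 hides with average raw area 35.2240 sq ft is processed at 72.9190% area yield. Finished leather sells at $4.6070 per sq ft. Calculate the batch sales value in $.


Raw_total = N * avg_area = 227 * 35.2240 = 7995.8480 sq ft
Finished = Raw_total * yield / 100 = 7995.8480 * 72.9190 / 100 = 5830.4924 sq ft
Value = Finished * price = 5830.4924 * 4.6070 = 26861.0785 $


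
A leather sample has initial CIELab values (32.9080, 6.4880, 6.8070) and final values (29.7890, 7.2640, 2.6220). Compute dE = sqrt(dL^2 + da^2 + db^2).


dL = -3.1190, da = 0.7760, db = -4.1850
dE = sqrt((-3.1190)^2 + 0.7760^2 + (-4.1850)^2) = 5.2768


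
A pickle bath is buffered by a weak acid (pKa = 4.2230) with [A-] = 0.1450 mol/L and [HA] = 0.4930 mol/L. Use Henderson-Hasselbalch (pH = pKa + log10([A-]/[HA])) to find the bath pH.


ratio = [A-] / [HA] = 0.1450 / 0.4930 = 0.2941
log10(ratio) = -0.5315
pH = pKa + log10(ratio) = 4.2230 - 0.5315 = 3.6915


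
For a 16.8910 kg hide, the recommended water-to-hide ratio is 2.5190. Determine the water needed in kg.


Formula: Water = hide_weight * ratio
Substituting: Water = 16.8910 * 2.5190
Result: 42.5484 kg


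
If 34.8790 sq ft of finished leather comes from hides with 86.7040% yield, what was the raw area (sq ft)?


Formula: raw = finished * 100 / yield
Substituting: raw = 34.8790 * 100 / 86.7040
Result: 40.2277 sq ft


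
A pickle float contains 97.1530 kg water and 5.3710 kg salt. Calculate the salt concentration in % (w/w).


Formula: Conc = salt / (water + salt) * 100
Substituting: Conc = 5.3710 / (97.1530 + 5.3710) * 100
Result: 5.2388 %


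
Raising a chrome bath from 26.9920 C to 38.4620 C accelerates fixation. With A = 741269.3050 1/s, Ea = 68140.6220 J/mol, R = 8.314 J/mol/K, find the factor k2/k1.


T1 = 26.9920 + 273.15 = 300.1420 K; T2 = 38.4620 + 273.15 = 311.6120 K
k1 = A * exp(-Ea/(R*T1)) = 741269.3050 * exp(-68140.6220/(8.314*300.1420)) = 1.0252e-06 1/s
k2 = A * exp(-Ea/(R*T2)) = 741269.3050 * exp(-68140.6220/(8.314*311.6120)) = 2.8012e-06 1/s
k2/k1 = 2.8012e-06 / 1.0252e-06 = 2.7322


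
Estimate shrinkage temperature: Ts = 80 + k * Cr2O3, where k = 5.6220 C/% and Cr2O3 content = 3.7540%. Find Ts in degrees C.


Formula: Ts = 80 + k * Cr2O3
Substituting: Ts = 80 + 5.6220 * 3.7540
Result: 101.1050 C


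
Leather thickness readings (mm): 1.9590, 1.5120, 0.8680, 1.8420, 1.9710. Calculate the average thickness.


Formula: Average = sum / n
Substituting: Average = 8.1520 / 5
Result: 1.6304 mm


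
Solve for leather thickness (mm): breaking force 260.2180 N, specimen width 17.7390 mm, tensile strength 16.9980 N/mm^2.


Formula: t = F / (TS * w)
Substituting: t = 260.2180 / (16.9980 * 17.7390)
Result: 0.8630 mm


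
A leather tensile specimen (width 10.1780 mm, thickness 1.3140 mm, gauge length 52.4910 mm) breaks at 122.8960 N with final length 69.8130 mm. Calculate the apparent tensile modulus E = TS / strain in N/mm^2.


TS = F / (w * t) = 122.8960 / (10.1780 * 1.3140) = 9.1892 N/mm^2
strain = (Lf - L0) / L0 = (69.8130 - 52.4910) / 52.4910 = 0.3300
E = TS / strain = 9.1892 / 0.3300 = 27.8463 N/mm^2


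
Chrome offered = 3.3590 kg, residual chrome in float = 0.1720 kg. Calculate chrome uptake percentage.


Formula: Uptake = (offered - residual) / offered * 100
Substituting: Uptake = (3.3590 - 0.1720) / 3.3590 * 100
Result: 94.8794 %


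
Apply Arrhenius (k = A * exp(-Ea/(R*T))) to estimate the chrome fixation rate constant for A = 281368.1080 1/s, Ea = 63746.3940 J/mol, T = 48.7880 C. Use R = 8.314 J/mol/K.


T_K = T_C + 273.15 = 48.7880 + 273.15 = 321.9380 K
exponent = -Ea / (R * T_K) = -63746.3940 / (8.314 * 321.9380) = -23.8162
k = A * exp(exponent) = 281368.1080 * exp(-23.8162) = 1.2765e-05 1/s


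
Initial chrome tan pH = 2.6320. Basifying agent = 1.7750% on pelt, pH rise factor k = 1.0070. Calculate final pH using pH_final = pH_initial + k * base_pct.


Formula: pH_final = pH_initial + k * base_pct
Substituting: pH_final = 2.6320 + 1.0070 * 1.7750
Result: 4.4194


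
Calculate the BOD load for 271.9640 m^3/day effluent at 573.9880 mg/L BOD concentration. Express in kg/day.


Formula: BOD_load = volume * conc / 1000
Substituting: BOD_load = 271.9640 * 573.9880 / 1000
Result: 156.1041 kg/day


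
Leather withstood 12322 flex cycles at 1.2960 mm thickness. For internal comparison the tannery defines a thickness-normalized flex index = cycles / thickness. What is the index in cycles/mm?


Formula: Index = cycles / thickness
Substituting: Index = 12322 / 1.2960
Result: 9507.7160 cycles/mm


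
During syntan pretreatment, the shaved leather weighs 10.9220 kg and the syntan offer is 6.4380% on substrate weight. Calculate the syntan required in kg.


Formula: Syntan = substrate * pct / 100
Substituting: Syntan = 10.9220 * 6.4380 / 100
Result: 0.7032 kg


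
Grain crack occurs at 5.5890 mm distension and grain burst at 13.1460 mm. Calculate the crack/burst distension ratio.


Formula: Ratio = crack / burst
Substituting: Ratio = 5.5890 / 13.1460
Result: 0.4251


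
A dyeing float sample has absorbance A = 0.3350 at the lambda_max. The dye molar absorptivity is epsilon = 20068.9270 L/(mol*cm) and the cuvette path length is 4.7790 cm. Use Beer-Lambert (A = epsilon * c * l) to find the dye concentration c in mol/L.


Formula: c = A / (epsilon * l)
Substituting: c = 0.3350 / (20068.9270 * 4.7790)
Result: 3.4929e-06 mol/L


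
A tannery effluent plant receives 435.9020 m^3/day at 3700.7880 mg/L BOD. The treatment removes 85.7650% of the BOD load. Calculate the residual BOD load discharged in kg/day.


Load_in = volume * conc / 1000 = 435.9020 * 3700.7880 / 1000 = 1613.1809 kg/day
Removed = Load_in * eff / 100 = 1613.1809 * 85.7650 / 100 = 1383.5446 kg/day
Load_out = Load_in - Removed = 1613.1809 - 1383.5446 = 229.6363 kg/day


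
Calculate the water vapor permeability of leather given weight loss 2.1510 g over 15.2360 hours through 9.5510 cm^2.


Formula: WVP = loss / (area * time)
Substituting: WVP = 2.1510 / (9.5510 * 15.2360)
Result: 0.0147816 g/(cm^2*hr)


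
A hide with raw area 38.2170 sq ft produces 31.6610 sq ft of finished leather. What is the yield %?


Formula: Yield = finished / raw * 100
Substituting: Yield = 31.6610 / 38.2170 * 100
Result: 82.8453 %


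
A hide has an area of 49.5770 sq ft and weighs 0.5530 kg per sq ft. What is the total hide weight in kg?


Formula: Weight = area * weight_per_sqft
Substituting: Weight = 49.5770 * 0.5530
Result: 27.4161 kg


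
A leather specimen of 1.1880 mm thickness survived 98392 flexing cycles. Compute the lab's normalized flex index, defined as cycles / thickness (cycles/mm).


Formula: Index = cycles / thickness
Substituting: Index = 98392 / 1.1880
Result: 82821.5488 cycles/mm


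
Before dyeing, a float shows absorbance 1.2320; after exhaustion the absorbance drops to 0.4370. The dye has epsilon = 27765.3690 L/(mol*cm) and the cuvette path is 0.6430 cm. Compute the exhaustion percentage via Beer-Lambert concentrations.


c_initial = A_i / (epsilon * l) = 1.2320 / (27765.3690 * 0.6430) = 6.9007e-05 mol/L
c_final = A_f / (epsilon * l) = 0.4370 / (27765.3690 * 0.6430) = 2.4477e-05 mol/L
Exhaustion = (c_initial - c_final) / c_initial * 100 = (6.9007e-05 - 2.4477e-05) / 6.9007e-05 * 100 = 64.5292 %


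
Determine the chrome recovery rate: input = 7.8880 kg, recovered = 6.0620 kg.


Formula: Recovery = recovered / input * 100
Substituting: Recovery = 6.0620 / 7.8880 * 100
Result: 76.8509 %


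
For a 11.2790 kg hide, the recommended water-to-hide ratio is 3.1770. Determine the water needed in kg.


Formula: Water = hide_weight * ratio
Substituting: Water = 11.2790 * 3.1770
Result: 35.8334 kg


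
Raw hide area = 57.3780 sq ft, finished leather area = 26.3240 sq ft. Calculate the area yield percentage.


Formula: Yield = finished / raw * 100
Substituting: Yield = 26.3240 / 57.3780 * 100
Result: 45.8782 %


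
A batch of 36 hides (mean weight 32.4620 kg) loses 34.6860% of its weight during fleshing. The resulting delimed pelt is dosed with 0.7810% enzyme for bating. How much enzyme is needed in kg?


Total_raw = N * avg_wt = 36 * 32.4620 = 1168.6320 kg
Substrate = Total_raw * (1 - loss/100) = 1168.6320 * (1 - 34.6860/100) = 763.2803 kg
Enzyme = Substrate * pct / 100 = 763.2803 * 0.7810 / 100 = 5.9612 kg


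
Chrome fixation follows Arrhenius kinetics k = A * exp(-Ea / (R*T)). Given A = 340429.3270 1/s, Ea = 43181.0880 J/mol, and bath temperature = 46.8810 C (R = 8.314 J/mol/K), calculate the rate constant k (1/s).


T_K = T_C + 273.15 = 46.8810 + 273.15 = 320.0310 K
exponent = -Ea / (R * T_K) = -43181.0880 / (8.314 * 320.0310) = -16.2290
k = A * exp(exponent) = 340429.3270 * exp(-16.2290) = 0.0304695 1/s


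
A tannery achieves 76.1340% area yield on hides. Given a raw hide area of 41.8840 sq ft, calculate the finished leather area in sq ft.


Formula: finished = raw * yield / 100
Substituting: finished = 41.8840 * 76.1340 / 100
Result: 31.8880 sq ft


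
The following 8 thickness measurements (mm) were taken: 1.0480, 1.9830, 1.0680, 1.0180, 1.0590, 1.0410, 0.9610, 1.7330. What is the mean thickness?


Formula: Average = sum / n
Substituting: Average = 9.9110 / 8
Result: 1.2389 mm


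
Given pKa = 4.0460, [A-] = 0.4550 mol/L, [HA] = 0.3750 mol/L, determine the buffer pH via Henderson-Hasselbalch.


ratio = [A-] / [HA] = 0.4550 / 0.3750 = 1.2133
log10(ratio) = 0.0839801
pH = pKa + log10(ratio) = 4.0460 + 0.0839801 = 4.1300


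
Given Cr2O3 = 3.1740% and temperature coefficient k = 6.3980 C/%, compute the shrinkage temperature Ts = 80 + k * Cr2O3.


Formula: Ts = 80 + k * Cr2O3
Substituting: Ts = 80 + 6.3980 * 3.1740
Result: 100.3073 C


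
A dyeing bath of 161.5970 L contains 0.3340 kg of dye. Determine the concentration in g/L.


Formula: Conc = dye_mass(kg) / volume(L) * 1000
Substituting: Conc = 0.3340 / 161.5970 * 1000
Result: 2.0669 g/L


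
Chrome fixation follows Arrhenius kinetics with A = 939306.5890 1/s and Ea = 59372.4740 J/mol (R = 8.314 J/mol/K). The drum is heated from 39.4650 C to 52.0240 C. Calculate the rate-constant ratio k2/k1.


T1 = 39.4650 + 273.15 = 312.6150 K; T2 = 52.0240 + 273.15 = 325.1740 K
k1 = A * exp(-Ea/(R*T1)) = 939306.5890 * exp(-59372.4740/(8.314*312.6150)) = 1.1270e-04 1/s
k2 = A * exp(-Ea/(R*T2)) = 939306.5890 * exp(-59372.4740/(8.314*325.1740)) = 2.7234e-04 1/s
k2/k1 = 2.7234e-04 / 1.1270e-04 = 2.4164


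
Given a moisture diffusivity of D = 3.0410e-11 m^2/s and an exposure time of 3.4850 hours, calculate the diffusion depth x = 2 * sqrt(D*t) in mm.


t = 3.4850 hr * 3600 = 12546.0000 s
D * t = 3.0410e-11 * 12546.0000 = 3.8152e-07
x = 2 * sqrt(D*t) = 2 * sqrt(3.8152e-07) = 0.00123535 m = 1.2354 mm


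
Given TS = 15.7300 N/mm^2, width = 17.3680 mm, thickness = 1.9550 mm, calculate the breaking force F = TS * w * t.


Formula: F = TS * w * t
Substituting: F = 15.7300 * 17.3680 * 1.9550
Result: 534.1033 N


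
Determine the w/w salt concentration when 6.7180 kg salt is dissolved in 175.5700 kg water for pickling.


Formula: Conc = salt / (water + salt) * 100
Substituting: Conc = 6.7180 / (175.5700 + 6.7180) * 100
Result: 3.6854 %
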